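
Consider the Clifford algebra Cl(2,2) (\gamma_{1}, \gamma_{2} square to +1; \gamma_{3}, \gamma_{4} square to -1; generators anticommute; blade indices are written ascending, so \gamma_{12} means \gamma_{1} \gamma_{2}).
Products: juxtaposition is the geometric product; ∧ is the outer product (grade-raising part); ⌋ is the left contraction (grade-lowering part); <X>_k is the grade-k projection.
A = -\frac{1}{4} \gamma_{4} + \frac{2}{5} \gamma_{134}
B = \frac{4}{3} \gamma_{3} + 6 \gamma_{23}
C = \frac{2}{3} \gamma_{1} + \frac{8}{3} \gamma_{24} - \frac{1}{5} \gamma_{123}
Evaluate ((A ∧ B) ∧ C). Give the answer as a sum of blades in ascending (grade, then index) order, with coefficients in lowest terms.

step 1: \frac{1}{3} \gamma_{34} - \frac{3}{2} \gamma_{234}
step 2: \frac{2}{9} \gamma_{134} + \gamma_{1234}
Answer: \frac{2}{9} \gamma_{134} + \gamma_{1234}


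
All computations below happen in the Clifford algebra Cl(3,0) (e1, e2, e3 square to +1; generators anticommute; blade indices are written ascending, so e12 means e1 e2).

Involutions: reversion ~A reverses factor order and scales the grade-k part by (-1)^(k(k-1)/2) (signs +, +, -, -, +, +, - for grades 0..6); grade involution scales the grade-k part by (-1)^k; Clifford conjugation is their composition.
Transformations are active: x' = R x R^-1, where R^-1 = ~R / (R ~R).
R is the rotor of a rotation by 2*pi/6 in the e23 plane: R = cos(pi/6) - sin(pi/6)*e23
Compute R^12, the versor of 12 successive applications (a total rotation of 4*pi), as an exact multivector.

Because a rotor carries half the rotation angle, composing 12 copies of this e23-plane rotor multiplies the phase: 12*(pi/6) = 2*pi, hence R^12 = cos(2*pi) - sin(2*pi)*e23.
cos(2*pi) = 1 and sin(2*pi) = 0, so R^12 = 1. The total rotation 4*pi is 2 full turns, so every vector returns to itself, yet the rotor is +1, back on the identity sheet (an even number of 2*pi turns).
Answer: 1


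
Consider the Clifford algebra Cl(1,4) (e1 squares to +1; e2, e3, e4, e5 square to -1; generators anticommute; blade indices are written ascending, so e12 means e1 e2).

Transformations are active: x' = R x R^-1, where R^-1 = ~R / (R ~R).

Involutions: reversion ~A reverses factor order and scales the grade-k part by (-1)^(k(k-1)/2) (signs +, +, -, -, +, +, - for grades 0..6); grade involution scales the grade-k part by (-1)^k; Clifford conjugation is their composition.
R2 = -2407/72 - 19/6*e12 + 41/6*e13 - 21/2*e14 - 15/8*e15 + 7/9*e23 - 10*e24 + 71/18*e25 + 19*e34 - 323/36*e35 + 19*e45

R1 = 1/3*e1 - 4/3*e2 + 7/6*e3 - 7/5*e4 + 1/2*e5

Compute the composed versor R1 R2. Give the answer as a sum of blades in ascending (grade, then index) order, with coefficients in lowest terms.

Distribute over the terms of R1 (each basis-blade product reordered to ascending indices, repeated generators contracted through their squares):
(1/3*e1) R2 = -2407/216*e1 - 19/18*e2 + 41/18*e3 - 7/2*e4 - 5/8*e5 + 7/27*e123 - 10/3*e124 + 71/54*e125 + 19/3*e134 - 323/108*e135 + 19/3*e145
(-4/3*e2) R2 = 38/9*e1 + 2407/54*e2 + 28/27*e3 - 40/3*e4 + 142/27*e5 + 82/9*e123 - 14*e124 - 5/2*e125 - 76/3*e234 + 323/27*e235 - 76/3*e245
(7/6*e3) R2 = 287/36*e1 + 49/54*e2 - 16849/432*e3 - 133/6*e4 + 2261/216*e5 - 133/36*e123 + 49/4*e134 + 35/16*e135 + 35/3*e234 - 497/108*e235 + 133/6*e345
(-7/5*e4) R2 = 147/10*e1 + 14*e2 - 133/5*e3 + 16849/360*e4 + 133/5*e5 + 133/30*e124 - 287/30*e134 - 21/8*e145 - 49/45*e234 + 497/90*e245 - 2261/180*e345
(1/2*e5) R2 = -15/16*e1 + 71/36*e2 - 323/72*e3 + 19/2*e4 - 2407/144*e5 - 19/12*e125 + 41/12*e135 - 21/4*e145 + 7/18*e235 - 5*e245 + 19/2*e345
Summing the partial products and collecting blades:
Answer: 31997/2160*e1 + 6523/108*e2 - 48077/720*e3 + 6229/360*e4 + 53971/2160*e5 + 613/108*e123 - 129/10*e124 - 299/108*e125 + 541/60*e134 + 1129/432*e135 - 37/24*e145 - 664/45*e234 + 31/4*e235 - 2233/90*e245 + 3439/180*e345


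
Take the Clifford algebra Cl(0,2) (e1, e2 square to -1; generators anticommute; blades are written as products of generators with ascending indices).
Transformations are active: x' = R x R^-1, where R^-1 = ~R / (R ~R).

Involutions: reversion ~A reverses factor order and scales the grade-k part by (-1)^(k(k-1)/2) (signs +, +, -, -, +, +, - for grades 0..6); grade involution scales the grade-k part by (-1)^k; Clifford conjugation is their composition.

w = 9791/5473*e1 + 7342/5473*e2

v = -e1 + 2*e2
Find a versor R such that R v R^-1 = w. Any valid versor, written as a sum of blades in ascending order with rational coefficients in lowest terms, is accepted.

Since q(v) = q(w) = -5, the sum R = v + w = 4318/5473*e1 + 18288/5473*e2 does the job whenever invertible.
Answer: 4318/5473*e1 + 18288/5473*e2


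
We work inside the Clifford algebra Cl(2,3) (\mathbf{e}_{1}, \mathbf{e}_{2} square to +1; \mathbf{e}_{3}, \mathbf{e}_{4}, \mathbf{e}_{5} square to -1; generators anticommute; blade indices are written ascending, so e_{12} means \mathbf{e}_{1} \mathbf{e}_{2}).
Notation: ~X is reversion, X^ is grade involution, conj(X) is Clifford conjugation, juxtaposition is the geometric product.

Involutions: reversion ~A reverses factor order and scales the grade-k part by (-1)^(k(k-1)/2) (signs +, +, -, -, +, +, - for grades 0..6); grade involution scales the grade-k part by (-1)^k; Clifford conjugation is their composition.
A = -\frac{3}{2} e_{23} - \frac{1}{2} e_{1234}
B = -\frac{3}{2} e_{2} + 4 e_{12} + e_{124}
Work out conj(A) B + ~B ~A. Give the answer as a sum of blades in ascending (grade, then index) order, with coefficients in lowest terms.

first term: \frac{7}{4} e_{3} - 6 e_{13} + 2 e_{34} - \frac{3}{4} e_{134}
second term: -\frac{11}{4} e_{3} - 6 e_{13} - 2 e_{34} - \frac{9}{4} e_{134}
Answer: -e_{3} - 12 e_{13} - 3 e_{134}


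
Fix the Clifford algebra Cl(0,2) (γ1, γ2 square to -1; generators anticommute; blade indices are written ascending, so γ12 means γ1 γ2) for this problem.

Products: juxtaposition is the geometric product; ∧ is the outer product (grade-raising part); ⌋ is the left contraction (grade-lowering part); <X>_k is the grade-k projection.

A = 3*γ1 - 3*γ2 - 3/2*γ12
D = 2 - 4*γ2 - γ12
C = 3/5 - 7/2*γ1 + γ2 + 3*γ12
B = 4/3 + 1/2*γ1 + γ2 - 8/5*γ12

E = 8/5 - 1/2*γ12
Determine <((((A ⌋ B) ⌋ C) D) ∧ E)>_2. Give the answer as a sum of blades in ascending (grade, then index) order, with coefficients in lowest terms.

step 1: -9/10 + 24/5*γ1 + 24/5*γ2
step 2: 573/50 + 351/20*γ1 - 153/10*γ2 - 27/10*γ12
step 3: -2049/50 + 198/5*γ1 - 5889/100*γ2 - 4353/50*γ12
step 4: -8196/125 + 1584/25*γ1 - 11778/125*γ2 - 59403/500*γ12
step 5: -59403/500*γ12
Answer: -59403/500*γ12


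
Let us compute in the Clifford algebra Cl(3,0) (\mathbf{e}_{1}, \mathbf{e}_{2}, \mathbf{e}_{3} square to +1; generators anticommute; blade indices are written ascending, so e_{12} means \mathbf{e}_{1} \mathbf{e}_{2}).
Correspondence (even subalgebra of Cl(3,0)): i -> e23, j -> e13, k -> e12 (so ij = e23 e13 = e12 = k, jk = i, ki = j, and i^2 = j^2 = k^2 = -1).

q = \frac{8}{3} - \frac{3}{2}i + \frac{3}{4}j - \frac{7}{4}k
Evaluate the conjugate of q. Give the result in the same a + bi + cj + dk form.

In blades: q = \frac{8}{3} - \frac{7}{4} e_{12} + \frac{3}{4} e_{13} - \frac{3}{2} e_{23}.
Quaternion conjugation is reversion on the even subalgebra: the scalar is fixed and every grade-2 blade flips sign, giving \frac{8}{3} + \frac{7}{4} e_{12} - \frac{3}{4} e_{13} + \frac{3}{2} e_{23}; translating back:
Answer: \frac{8}{3} + \frac{3}{2}i - \frac{3}{4}j + \frac{7}{4}k


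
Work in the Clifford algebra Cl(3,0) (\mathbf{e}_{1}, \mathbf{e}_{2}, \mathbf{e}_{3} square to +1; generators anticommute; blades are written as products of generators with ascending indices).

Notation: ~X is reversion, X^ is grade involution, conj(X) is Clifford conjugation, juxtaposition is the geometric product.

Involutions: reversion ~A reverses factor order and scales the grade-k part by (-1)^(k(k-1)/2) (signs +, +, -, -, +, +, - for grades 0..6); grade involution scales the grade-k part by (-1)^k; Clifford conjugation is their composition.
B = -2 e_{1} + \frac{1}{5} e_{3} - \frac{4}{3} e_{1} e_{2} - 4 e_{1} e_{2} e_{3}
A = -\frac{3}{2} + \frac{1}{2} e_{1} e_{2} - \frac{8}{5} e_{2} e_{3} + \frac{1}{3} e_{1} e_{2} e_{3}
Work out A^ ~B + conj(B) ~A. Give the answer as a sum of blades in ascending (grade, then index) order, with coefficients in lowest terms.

first term: \frac{2}{3} + \frac{47}{5} e_{1} + \frac{17}{25} e_{2} - \frac{167}{90} e_{3} - \frac{31}{15} e_{1} e_{2} + \frac{32}{15} e_{1} e_{3} + \frac{2}{3} e_{2} e_{3} - \frac{27}{10} e_{1} e_{2} e_{3}
second term: -\frac{2}{3} + \frac{17}{5} e_{1} - \frac{17}{25} e_{2} - \frac{113}{90} e_{3} - \frac{29}{15} e_{1} e_{2} + \frac{32}{15} e_{1} e_{3} - \frac{2}{3} e_{2} e_{3} + \frac{93}{10} e_{1} e_{2} e_{3}
Answer: \frac{64}{5} e_{1} - \frac{28}{9} e_{3} - 4 e_{1} e_{2} + \frac{64}{15} e_{1} e_{3} + \frac{33}{5} e_{1} e_{2} e_{3}


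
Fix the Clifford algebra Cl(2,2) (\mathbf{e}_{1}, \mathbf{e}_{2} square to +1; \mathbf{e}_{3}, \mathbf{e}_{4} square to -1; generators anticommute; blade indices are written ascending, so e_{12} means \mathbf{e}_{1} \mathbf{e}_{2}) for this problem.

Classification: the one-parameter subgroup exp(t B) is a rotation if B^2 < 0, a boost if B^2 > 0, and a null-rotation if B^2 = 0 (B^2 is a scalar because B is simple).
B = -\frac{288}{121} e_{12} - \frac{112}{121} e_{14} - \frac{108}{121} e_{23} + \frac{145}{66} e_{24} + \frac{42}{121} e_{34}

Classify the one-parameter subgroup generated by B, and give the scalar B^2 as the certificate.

B^2 term by term: the squares give (-\frac{288}{121})^2*(e_{12})^2 + (-\frac{112}{121})^2*(e_{14})^2 + (-\frac{108}{121})^2*(e_{23})^2 + (\frac{145}{66})^2*(e_{24})^2 + (\frac{42}{121})^2*(e_{34})^2 = \frac{82944}{14641}*(-1) + \frac{12544}{14641}*(+1) + \frac{11664}{14641}*(+1) + \frac{21025}{4356}*(+1) + \frac{1764}{14641}*(-1) = \frac{25}{36} (each basis 2-blade squares to minus the product of its generators' squares); cross terms between blades sharing an index anticommute and cancel; the commuting (index-disjoint) pairs give grade-4 terms 2*c*c'*(blade product), which cancel blade by blade — e_{1234}: -\frac{24192}{14641} + \frac{24192}{14641} = 0 — confirming B is simple. So B^2 = \frac{25}{36}.
Answer: boost, certificate B^2 = \frac{25}{36}. One invariant decides it: the square \frac{25}{36} survives every conjugation, and its sign is exactly the classification.


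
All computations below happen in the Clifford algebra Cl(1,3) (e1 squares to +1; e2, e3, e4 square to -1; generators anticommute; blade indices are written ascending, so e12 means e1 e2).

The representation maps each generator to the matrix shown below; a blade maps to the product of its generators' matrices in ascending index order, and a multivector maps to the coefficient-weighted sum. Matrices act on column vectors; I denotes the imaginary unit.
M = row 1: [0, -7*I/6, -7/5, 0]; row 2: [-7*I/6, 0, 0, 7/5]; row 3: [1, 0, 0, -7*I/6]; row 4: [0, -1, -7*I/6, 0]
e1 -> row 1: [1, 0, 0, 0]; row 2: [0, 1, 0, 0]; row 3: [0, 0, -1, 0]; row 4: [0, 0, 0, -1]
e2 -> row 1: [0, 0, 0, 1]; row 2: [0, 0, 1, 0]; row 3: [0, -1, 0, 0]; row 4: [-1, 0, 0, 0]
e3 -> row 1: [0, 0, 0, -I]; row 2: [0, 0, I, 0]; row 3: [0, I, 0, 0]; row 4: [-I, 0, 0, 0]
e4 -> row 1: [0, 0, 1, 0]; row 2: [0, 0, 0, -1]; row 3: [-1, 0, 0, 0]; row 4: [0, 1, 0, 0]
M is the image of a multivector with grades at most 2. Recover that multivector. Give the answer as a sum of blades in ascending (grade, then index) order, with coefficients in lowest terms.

Method: the blade images are trace-orthogonal — tr(rho(e_A) rho(e_B)^-1) = 4 if A = B and 0 otherwise — and rho(e_A)^-1 = (e_A)^2 * rho(e_A) with (e_A)^2 = +1 or -1, so the coefficient of e_A in the preimage is (e_A)^2 * tr(M rho(e_A))/4.
Nonzero projections over blades of grade <= 2: e4: (e4)^2 = -1, tr(M rho(e4)) = 24/5, coefficient -6/5; e14: (e14)^2 = +1, tr(M rho(e14)) = -4/5, coefficient -1/5; e34: (e34)^2 = -1, tr(M rho(e34)) = -14/3, coefficient 7/6. Every other blade of grade <= 2 projects to 0.
Answer: -6/5*e4 - 1/5*e14 + 7/6*e34


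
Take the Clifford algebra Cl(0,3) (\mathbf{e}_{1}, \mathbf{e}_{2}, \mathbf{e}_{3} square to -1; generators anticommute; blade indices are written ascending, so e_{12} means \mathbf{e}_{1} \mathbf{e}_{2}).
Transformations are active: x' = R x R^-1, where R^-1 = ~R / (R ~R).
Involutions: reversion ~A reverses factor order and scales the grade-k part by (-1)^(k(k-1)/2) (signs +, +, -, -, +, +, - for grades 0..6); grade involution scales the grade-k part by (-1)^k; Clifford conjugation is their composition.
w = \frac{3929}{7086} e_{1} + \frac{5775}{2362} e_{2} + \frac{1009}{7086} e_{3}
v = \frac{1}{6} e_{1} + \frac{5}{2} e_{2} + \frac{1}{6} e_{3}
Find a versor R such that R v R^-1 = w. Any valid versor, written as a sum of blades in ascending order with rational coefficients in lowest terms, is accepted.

The midline construction: v and w both square to -\frac{227}{36}, so reflecting in their sum \frac{2555}{3543} e_{1} + \frac{5840}{1181} e_{2} + \frac{365}{1181} e_{3} exchanges them.
Answer: \frac{2555}{3543} e_{1} + \frac{5840}{1181} e_{2} + \frac{365}{1181} e_{3}


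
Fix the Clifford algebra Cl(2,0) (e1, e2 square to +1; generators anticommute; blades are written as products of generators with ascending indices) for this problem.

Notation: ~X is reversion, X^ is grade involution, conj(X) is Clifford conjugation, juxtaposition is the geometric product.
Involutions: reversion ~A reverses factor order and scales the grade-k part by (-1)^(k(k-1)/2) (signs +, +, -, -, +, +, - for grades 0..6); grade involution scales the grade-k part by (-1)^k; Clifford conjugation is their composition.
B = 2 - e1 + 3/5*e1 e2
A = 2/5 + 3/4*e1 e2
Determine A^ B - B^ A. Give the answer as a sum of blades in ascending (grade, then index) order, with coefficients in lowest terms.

first term: 7/20 - 2/5*e1 + 3/4*e2 + 87/50*e1 e2
second term: 7/20 + 2/5*e1 + 3/4*e2 + 87/50*e1 e2
Answer: -4/5*e1


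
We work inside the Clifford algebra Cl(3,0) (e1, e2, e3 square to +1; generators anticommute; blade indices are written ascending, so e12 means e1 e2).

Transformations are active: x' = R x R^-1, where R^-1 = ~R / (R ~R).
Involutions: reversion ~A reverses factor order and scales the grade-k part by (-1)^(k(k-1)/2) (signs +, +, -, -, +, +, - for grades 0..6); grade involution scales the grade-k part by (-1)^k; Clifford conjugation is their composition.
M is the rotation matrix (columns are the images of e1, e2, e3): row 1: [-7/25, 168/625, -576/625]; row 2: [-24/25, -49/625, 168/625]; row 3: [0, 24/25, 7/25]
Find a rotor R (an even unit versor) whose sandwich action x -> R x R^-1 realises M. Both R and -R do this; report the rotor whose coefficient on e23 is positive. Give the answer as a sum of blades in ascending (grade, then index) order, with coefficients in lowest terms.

Method: write R = a + b12*e12 + b13*e13 + b23*e23 with a^2 + b12^2 + b13^2 + b23^2 = 1 (so R^-1 = ~R). Expanding the columns R e_j ~R gives tr M = 4a^2 - 1 and, from the antisymmetric part, M21 - M12 = -4a*b12, M13 - M31 = 4a*b13, M32 - M23 = -4a*b23.
Here tr M = -49/625, so a^2 = (1 + tr M)/4 = 144/625 and a = ±12/25. Taking a = 12/25: M21 - M12 = -768/625, M13 - M31 = -576/625, M32 - M23 = 432/625, giving b12 = 16/25, b13 = -12/25, b23 = -9/25, i.e. R = 12/25 + 16/25*e12 - 12/25*e13 - 9/25*e23.
Its e23 coefficient is negative, so report the other preimage -R.
Answer: -12/25 - 16/25*e12 + 12/25*e13 + 9/25*e23. Uniqueness: Spin(3) -> SO(3) maps R and -R to the same rotation of trace -49/625; fixing the sign of the e23 coefficient removes the ambiguity.


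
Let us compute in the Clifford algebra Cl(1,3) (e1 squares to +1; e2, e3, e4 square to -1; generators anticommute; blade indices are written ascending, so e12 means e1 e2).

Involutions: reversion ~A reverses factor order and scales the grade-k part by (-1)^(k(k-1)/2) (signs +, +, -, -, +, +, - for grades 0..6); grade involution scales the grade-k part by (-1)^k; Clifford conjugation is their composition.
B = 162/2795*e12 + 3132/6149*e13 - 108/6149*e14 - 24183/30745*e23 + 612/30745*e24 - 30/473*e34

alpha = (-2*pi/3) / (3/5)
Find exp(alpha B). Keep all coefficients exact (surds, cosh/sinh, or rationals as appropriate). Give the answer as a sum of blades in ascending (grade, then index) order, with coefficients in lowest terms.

B^2 term by term: the squares give (162/2795)^2*(e12)^2 + (3132/6149)^2*(e13)^2 + (-108/6149)^2*(e14)^2 + (-24183/30745)^2*(e23)^2 + (612/30745)^2*(e24)^2 + (-30/473)^2*(e34)^2 = 26244/7812025*(+1) + 9809424/37810201*(+1) + 11664/37810201*(+1) + 584817489/945255025*(-1) + 374544/945255025*(-1) + 900/223729*(-1) = -9/25 (each basis 2-blade squares to minus the product of its generators' squares); cross terms between blades sharing an index anticommute and cancel; the commuting (index-disjoint) pairs give grade-4 terms 2*c*c'*(blade product), which cancel blade by blade — e1234: -1944/264407 - 3833568/189051005 + 5223528/189051005 = 0 — confirming B is simple. So B^2 = -9/25.
B^2 = -9/25 — circular case — the even/odd split gives cos and sin: l = 3/5, alpha*l = -2*pi/3, so exp(alpha B) = cos(-2*pi/3) + (sin(-2*pi/3)/(3/5))*B = -1/2 + (-5*sqrt(3)/6)*B.
Answer: -1/2 - 27*sqrt(3)/559*e12 - 2610*sqrt(3)/6149*e13 + 90*sqrt(3)/6149*e14 + 8061*sqrt(3)/12298*e23 - 102*sqrt(3)/6149*e24 + 25*sqrt(3)/473*e34


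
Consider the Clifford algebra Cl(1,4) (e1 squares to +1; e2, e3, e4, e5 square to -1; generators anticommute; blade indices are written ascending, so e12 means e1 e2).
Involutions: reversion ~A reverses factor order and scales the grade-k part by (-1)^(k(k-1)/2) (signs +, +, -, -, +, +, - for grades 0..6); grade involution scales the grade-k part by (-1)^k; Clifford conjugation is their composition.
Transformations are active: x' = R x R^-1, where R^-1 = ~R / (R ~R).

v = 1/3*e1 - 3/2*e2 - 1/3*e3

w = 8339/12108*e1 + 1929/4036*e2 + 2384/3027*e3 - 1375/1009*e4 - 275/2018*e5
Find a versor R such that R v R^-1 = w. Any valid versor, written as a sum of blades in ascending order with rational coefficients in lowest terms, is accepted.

Since q(v) = q(w) = -9/4, the sum R = v + w = 4125/4036*e1 - 4125/4036*e2 + 1375/3027*e3 - 1375/1009*e4 - 275/2018*e5 does the job whenever invertible.
Answer: 4125/4036*e1 - 4125/4036*e2 + 1375/3027*e3 - 1375/1009*e4 - 275/2018*e5


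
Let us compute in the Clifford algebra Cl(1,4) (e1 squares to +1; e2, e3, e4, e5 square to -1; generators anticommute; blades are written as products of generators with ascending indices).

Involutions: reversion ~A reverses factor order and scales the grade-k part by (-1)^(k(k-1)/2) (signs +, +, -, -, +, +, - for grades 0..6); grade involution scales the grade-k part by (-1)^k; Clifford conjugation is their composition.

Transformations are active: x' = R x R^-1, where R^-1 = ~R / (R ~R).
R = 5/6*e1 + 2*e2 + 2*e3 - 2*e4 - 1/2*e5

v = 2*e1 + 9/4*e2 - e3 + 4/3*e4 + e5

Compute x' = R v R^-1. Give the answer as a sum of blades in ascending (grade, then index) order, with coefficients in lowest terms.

~R = 5/6*e1 + 2*e2 + 2*e3 - 2*e4 - 1/2*e5, and R ~R = -104/9, so R^-1 = ~R / (-104/9).
R v = 7/3 - 17/8*e1 e2 - 29/6*e1 e3 + 46/9*e1 e4 + 11/6*e1 e5 - 13/2*e2 e3 + 43/6*e2 e4 + 25/8*e2 e5 + 2/3*e3 e4 + 3/2*e3 e5 - 4/3*e4 e5
Answer: -243/104*e1 - 159/52*e2 + 5/26*e3 - 41/78*e4 - 83/104*e5


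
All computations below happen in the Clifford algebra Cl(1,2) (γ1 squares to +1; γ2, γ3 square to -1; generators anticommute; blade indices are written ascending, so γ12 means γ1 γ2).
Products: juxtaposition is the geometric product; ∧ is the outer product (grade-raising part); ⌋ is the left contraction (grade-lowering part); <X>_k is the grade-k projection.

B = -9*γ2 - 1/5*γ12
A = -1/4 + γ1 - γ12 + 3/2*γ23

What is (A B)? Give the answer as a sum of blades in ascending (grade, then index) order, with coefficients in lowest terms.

step 1: 1/5 - 9*γ1 + 41/20*γ2 - 27/2*γ3 - 179/20*γ12 - 3/10*γ13
Answer: 1/5 - 9*γ1 + 41/20*γ2 - 27/2*γ3 - 179/20*γ12 - 3/10*γ13


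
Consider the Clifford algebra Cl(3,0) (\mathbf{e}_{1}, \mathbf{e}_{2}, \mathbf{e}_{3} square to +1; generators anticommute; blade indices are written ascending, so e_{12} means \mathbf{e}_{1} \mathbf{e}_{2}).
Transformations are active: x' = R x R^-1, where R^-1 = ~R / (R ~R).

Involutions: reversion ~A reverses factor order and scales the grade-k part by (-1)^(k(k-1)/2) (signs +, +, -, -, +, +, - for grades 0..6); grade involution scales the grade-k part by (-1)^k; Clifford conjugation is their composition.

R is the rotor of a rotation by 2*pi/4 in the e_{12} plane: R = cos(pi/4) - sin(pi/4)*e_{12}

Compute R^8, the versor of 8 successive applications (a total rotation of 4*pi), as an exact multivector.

The rotor phase is half the rotation angle and phases add under composition, so 8 steps in the e_{12} plane accumulate phase 8*(pi/4) = 2 \pi: R^8 = cos(2 \pi) - sin(2 \pi)*e_{12}.
cos(2 \pi) = 1 and sin(2 \pi) = 0, so R^8 = 1. The total rotation 4*pi is 2 full turns, so every vector returns to itself, yet the rotor is +1, back on the identity sheet (an even number of 2*pi turns).
Answer: 1


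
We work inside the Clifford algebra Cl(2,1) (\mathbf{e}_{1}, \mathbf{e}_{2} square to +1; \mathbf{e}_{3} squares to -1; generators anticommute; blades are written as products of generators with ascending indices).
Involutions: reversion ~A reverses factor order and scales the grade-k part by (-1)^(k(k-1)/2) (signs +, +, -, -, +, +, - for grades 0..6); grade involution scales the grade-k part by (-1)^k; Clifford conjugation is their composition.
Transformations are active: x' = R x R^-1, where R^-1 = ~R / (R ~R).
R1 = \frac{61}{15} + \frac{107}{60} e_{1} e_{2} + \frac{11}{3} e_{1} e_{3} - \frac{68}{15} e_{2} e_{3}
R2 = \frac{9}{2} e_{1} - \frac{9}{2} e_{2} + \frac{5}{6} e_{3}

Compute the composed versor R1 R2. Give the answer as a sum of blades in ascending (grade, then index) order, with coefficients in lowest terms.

Distribute over the terms of R2 (each basis-blade product reordered to ascending indices, repeated generators contracted through their squares):
R1 (\frac{9}{2} e_{1}) = \frac{183}{10} e_{1} - \frac{321}{40} e_{2} - \frac{33}{2} e_{3} - \frac{102}{5} e_{1} e_{2} e_{3}
R1 (-\frac{9}{2} e_{2}) = -\frac{321}{40} e_{1} - \frac{183}{10} e_{2} - \frac{102}{5} e_{3} + \frac{33}{2} e_{1} e_{2} e_{3}
R1 (\frac{5}{6} e_{3}) = -\frac{55}{18} e_{1} + \frac{34}{9} e_{2} + \frac{61}{18} e_{3} + \frac{107}{72} e_{1} e_{2} e_{3}
Summing the partial products and collecting blades:
Answer: \frac{2599}{360} e_{1} - \frac{8117}{360} e_{2} - \frac{1508}{45} e_{3} - \frac{869}{360} e_{1} e_{2} e_{3}


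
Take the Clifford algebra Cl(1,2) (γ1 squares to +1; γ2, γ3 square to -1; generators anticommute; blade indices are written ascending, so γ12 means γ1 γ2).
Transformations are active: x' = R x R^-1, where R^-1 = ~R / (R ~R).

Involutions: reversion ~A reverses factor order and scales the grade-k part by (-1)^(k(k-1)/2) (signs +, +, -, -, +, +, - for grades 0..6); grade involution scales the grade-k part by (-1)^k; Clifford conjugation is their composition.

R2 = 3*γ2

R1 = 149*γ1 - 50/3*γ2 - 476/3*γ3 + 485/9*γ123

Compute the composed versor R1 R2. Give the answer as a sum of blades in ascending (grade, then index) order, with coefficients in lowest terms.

Distribute over the terms of R2 (each basis-blade product reordered to ascending indices, repeated generators contracted through their squares):
R1 (3*γ2) = 50 + 447*γ12 + 485/3*γ13 + 476*γ23
Answer: 50 + 447*γ12 + 485/3*γ13 + 476*γ23


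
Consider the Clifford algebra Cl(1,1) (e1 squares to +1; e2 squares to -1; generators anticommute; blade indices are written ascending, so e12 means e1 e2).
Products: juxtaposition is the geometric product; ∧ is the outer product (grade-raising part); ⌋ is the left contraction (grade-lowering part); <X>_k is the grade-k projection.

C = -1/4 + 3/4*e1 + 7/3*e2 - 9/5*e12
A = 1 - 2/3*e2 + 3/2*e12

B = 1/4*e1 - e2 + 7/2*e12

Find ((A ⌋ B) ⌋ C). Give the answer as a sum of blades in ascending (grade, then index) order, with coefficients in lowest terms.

step 1: 55/12 - 25/12*e1 - e2 + 7/2*e12
step 2: -267/40 + 419/80*e1 + 130/9*e2 - 33/4*e12
Answer: -267/40 + 419/80*e1 + 130/9*e2 - 33/4*e12


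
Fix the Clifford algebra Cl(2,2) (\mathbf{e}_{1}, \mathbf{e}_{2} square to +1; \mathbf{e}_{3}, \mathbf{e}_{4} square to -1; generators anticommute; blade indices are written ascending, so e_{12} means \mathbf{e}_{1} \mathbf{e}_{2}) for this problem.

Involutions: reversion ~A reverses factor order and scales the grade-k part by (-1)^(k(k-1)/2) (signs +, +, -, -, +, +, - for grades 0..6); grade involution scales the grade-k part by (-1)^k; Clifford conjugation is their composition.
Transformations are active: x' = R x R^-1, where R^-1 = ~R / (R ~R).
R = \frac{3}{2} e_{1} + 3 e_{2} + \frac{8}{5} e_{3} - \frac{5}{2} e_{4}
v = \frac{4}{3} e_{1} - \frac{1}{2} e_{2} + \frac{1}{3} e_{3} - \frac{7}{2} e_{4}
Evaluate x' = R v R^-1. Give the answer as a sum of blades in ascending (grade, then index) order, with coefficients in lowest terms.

~R = \frac{3}{2} e_{1} + 3 e_{2} + \frac{8}{5} e_{3} - \frac{5}{2} e_{4}, and R ~R = \frac{61}{25}, so R^-1 = ~R / (\frac{61}{25}).
R v = -\frac{527}{60} - \frac{19}{4} e_{12} - \frac{49}{30} e_{13} - \frac{23}{12} e_{14} + \frac{9}{5} e_{23} - \frac{47}{4} e_{24} - \frac{143}{30} e_{34}
Answer: -\frac{8881}{732} e_{1} - \frac{1287}{61} e_{2} - \frac{723}{61} e_{3} + \frac{15737}{732} e_{4}


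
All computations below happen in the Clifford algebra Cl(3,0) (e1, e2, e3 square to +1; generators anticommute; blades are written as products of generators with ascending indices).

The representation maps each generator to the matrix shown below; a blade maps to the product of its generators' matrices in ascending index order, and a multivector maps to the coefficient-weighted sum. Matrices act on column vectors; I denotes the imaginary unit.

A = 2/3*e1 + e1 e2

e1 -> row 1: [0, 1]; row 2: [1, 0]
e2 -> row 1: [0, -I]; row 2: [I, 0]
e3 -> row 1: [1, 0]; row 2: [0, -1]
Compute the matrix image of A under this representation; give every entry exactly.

Bivector images (products of the table entries): rho(e1 e2) = rho(e1)rho(e2) = row 1: [I, 0]; row 2: [0, -I].
M = (2/3)*rho(e1) + (1)*rho(e1 e2), summed entrywise:
Answer: row 1: [I, 2/3]; row 2: [2/3, -I]


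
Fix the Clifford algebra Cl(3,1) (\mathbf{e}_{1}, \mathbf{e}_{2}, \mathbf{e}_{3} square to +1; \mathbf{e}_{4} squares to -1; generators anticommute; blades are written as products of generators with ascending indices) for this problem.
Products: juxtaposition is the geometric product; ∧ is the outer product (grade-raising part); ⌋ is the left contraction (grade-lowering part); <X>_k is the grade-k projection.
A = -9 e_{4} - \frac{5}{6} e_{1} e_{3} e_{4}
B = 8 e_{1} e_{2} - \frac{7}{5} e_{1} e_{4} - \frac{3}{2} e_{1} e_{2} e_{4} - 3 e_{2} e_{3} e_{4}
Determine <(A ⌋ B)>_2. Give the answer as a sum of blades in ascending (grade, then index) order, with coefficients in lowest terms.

step 1: \frac{63}{5} e_{1} - \frac{27}{2} e_{1} e_{2} - 27 e_{2} e_{3}
step 2: -\frac{27}{2} e_{1} e_{2} - 27 e_{2} e_{3}
Answer: -\frac{27}{2} e_{1} e_{2} - 27 e_{2} e_{3}


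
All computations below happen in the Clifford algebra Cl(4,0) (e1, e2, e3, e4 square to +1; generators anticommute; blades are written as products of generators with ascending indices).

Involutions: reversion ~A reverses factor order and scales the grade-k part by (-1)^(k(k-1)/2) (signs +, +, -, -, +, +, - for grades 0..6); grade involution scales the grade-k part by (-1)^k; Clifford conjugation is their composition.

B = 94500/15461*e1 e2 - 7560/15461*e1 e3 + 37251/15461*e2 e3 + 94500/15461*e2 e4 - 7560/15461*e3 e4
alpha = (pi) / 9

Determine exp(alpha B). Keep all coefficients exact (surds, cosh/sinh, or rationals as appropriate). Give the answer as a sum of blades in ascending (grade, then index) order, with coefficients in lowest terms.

B^2 term by term: the squares give (94500/15461)^2*(e1 e2)^2 + (-7560/15461)^2*(e1 e3)^2 + (37251/15461)^2*(e2 e3)^2 + (94500/15461)^2*(e2 e4)^2 + (-7560/15461)^2*(e3 e4)^2 = 8930250000/239042521*(-1) + 57153600/239042521*(-1) + 1387637001/239042521*(-1) + 8930250000/239042521*(-1) + 57153600/239042521*(-1) = -81 (each basis 2-blade squares to minus the product of its generators' squares); cross terms between blades sharing an index anticommute and cancel; the commuting (index-disjoint) pairs give grade-4 terms 2*c*c'*(blade product), which cancel blade by blade — e1 e2 e3 e4: -1428840000/239042521 + 1428840000/239042521 = 0 — confirming B is simple. So B^2 = -81.
B^2 = -81 — circular case — the even/odd split gives cos and sin: l = 9, alpha*l = pi, so exp(alpha B) = cos(pi) + (sin(pi)/9)*B = -1 + (0)*B.
Answer: -1


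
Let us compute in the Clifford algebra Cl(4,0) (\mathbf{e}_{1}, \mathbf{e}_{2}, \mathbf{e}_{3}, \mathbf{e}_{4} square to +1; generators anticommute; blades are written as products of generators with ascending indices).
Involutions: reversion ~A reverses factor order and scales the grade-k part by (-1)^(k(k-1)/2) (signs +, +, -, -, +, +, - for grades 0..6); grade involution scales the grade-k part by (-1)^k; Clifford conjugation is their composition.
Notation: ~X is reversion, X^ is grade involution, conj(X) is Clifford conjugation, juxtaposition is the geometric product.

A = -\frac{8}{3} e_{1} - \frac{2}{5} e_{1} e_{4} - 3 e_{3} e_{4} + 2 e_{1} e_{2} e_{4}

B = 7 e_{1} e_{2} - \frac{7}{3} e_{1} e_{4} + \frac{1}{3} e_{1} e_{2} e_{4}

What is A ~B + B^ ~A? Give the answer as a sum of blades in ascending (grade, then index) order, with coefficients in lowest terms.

first term: \frac{8}{5} + \frac{352}{15} e_{2} + \frac{70}{9} e_{4} - 7 e_{1} e_{3} + \frac{166}{45} e_{2} e_{4} + e_{1} e_{2} e_{3} + 21 e_{1} e_{2} e_{3} e_{4}
second term: \frac{4}{15} + \frac{116}{5} e_{2} + \frac{70}{9} e_{4} + 7 e_{1} e_{3} - \frac{86}{45} e_{2} e_{4} + e_{1} e_{2} e_{3} + 21 e_{1} e_{2} e_{3} e_{4}
Answer: \frac{28}{15} + \frac{140}{3} e_{2} + \frac{140}{9} e_{4} + \frac{16}{9} e_{2} e_{4} + 2 e_{1} e_{2} e_{3} + 42 e_{1} e_{2} e_{3} e_{4}


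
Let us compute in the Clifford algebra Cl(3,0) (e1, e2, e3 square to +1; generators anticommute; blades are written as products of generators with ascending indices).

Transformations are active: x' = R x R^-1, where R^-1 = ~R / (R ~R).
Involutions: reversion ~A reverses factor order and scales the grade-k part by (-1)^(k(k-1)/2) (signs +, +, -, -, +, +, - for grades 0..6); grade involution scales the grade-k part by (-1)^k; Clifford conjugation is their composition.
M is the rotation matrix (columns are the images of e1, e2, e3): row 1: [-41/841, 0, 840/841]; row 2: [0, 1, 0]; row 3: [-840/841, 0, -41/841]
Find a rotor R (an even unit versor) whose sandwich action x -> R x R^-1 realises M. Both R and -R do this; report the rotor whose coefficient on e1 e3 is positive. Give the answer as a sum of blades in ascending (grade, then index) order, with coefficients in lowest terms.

Method: write R = a + b12*e1 e2 + b13*e1 e3 + b23*e2 e3 with a^2 + b12^2 + b13^2 + b23^2 = 1 (so R^-1 = ~R). Expanding the columns R e_j ~R gives tr M = 4a^2 - 1 and, from the antisymmetric part, M21 - M12 = -4a*b12, M13 - M31 = 4a*b13, M32 - M23 = -4a*b23.
Here tr M = 759/841, so a^2 = (1 + tr M)/4 = 400/841 and a = ±20/29. Taking a = 20/29: M21 - M12 = 0, M13 - M31 = 1680/841, M32 - M23 = 0, giving b12 = 0, b13 = 21/29, b23 = 0, i.e. R = 20/29 + 21/29*e1 e3.
Its e1 e3 coefficient is already positive.
Answer: 20/29 + 21/29*e1 e3. Why the constraint matters: R and -R act identically through the sandwich — M has trace 759/841 either way — so only the sign condition on e1 e3 picks one of the two preimages.


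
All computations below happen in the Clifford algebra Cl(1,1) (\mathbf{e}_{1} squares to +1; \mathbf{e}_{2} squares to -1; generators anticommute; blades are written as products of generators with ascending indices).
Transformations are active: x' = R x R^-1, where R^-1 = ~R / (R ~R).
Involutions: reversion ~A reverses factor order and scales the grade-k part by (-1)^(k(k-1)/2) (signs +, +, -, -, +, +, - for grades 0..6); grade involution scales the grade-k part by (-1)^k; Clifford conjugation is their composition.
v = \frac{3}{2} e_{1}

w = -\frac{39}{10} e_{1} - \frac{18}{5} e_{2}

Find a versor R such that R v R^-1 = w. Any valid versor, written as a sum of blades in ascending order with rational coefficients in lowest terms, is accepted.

Since q(v) = q(w) = \frac{9}{4}, the sum R = v + w = -\frac{12}{5} e_{1} - \frac{18}{5} e_{2} does the job whenever invertible.
Answer: -\frac{12}{5} e_{1} - \frac{18}{5} e_{2}


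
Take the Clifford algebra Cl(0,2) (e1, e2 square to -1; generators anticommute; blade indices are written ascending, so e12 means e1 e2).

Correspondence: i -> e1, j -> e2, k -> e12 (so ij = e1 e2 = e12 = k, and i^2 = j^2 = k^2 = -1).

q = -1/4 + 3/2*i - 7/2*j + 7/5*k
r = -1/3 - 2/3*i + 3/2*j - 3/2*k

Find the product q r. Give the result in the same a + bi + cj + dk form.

In blades: q = -1/4 + 3/2*e1 - 7/2*e2 + 7/5*e12, r = -1/3 - 2/3*e1 + 3/2*e2 - 3/2*e12.
Distribute q over r term by term (generator squares from the signature, products reordered to ascending indices): (-1/4)*r = 1/12 + 1/6*e1 - 3/8*e2 + 3/8*e12; (3/2*e1)*r = 1 - 1/2*e1 + 9/4*e2 + 9/4*e12; (-7/2*e2)*r = 21/4 + 21/4*e1 + 7/6*e2 - 7/3*e12; (7/5*e12)*r = 21/10 - 21/10*e1 - 14/15*e2 - 7/15*e12.
Sum: 253/30 + 169/60*e1 + 253/120*e2 - 7/40*e12; translating back through the correspondence:
Answer: 253/30 + 169/60*i + 253/120*j - 7/40*k


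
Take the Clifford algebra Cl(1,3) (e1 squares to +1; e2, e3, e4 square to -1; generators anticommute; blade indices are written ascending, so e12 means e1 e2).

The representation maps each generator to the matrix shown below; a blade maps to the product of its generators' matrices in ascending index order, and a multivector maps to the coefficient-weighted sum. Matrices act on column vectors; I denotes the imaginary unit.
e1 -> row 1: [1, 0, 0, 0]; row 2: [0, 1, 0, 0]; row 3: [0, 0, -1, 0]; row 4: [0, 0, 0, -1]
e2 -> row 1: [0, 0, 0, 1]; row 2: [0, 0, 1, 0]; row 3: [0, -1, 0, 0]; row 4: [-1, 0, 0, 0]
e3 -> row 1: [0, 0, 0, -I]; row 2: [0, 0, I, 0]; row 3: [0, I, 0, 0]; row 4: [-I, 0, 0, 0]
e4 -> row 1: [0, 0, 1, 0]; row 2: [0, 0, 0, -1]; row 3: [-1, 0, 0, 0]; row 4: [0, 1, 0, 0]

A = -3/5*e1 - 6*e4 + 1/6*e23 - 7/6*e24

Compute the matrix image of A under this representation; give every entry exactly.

Bivector images (products of the table entries): rho(e23) = rho(e2)rho(e3) = row 1: [-I, 0, 0, 0]; row 2: [0, I, 0, 0]; row 3: [0, 0, -I, 0]; row 4: [0, 0, 0, I]; rho(e24) = rho(e2)rho(e4) = row 1: [0, 1, 0, 0]; row 2: [-1, 0, 0, 0]; row 3: [0, 0, 0, 1]; row 4: [0, 0, -1, 0].
M = (-3/5)*rho(e1) + (-6)*rho(e4) + (1/6)*rho(e23) + (-7/6)*rho(e24), summed entrywise:
Answer: row 1: [-3/5 - I/6, -7/6, -6, 0]; row 2: [7/6, -3/5 + I/6, 0, 6]; row 3: [6, 0, 3/5 - I/6, -7/6]; row 4: [0, -6, 7/6, 3/5 + I/6]


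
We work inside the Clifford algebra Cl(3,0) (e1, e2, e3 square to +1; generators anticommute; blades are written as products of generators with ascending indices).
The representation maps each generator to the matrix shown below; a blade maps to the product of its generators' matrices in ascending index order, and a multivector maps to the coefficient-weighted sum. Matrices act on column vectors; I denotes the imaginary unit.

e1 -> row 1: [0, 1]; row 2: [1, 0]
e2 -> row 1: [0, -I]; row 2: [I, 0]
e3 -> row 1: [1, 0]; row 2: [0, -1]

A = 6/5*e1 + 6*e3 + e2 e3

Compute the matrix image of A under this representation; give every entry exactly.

Bivector images (products of the table entries): rho(e2 e3) = rho(e2)rho(e3) = row 1: [0, I]; row 2: [I, 0].
M = (6/5)*rho(e1) + (6)*rho(e3) + (1)*rho(e2 e3), summed entrywise:
Answer: row 1: [6, 6/5 + I]; row 2: [6/5 + I, -6]


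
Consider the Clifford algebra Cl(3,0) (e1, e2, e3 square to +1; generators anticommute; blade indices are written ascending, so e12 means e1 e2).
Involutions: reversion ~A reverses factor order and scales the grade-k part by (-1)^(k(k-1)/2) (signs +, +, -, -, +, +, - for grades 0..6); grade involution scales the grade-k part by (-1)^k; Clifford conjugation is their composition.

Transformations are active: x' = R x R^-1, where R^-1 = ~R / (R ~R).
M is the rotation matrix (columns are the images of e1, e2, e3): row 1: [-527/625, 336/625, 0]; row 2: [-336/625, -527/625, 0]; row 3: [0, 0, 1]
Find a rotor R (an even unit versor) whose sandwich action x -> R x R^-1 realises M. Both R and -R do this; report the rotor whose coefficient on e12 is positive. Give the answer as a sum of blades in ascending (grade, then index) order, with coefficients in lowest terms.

Method: write R = a + b12*e12 + b13*e13 + b23*e23 with a^2 + b12^2 + b13^2 + b23^2 = 1 (so R^-1 = ~R). Expanding the columns R e_j ~R gives tr M = 4a^2 - 1 and, from the antisymmetric part, M21 - M12 = -4a*b12, M13 - M31 = 4a*b13, M32 - M23 = -4a*b23.
Here tr M = -429/625, so a^2 = (1 + tr M)/4 = 49/625 and a = ±7/25. Taking a = 7/25: M21 - M12 = -672/625, M13 - M31 = 0, M32 - M23 = 0, giving b12 = 24/25, b13 = 0, b23 = 0, i.e. R = 7/25 + 24/25*e12.
Its e12 coefficient is already positive.
Answer: 7/25 + 24/25*e12. Sheet selection: the two-to-one cover makes ±R indistinguishable at the matrix level (trace -429/625), so uniqueness comes from the required sign on e12.


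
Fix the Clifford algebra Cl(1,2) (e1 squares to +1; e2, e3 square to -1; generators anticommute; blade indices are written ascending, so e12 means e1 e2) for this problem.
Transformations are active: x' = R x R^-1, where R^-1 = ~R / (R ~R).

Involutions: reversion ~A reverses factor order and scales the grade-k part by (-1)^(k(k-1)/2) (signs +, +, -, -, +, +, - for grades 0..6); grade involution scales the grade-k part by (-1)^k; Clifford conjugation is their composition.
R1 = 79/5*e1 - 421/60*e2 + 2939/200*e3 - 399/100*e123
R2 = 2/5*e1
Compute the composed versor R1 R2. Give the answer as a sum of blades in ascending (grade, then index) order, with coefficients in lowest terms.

Distribute over the terms of R2 (each basis-blade product reordered to ascending indices, repeated generators contracted through their squares):
R1 (2/5*e1) = 158/25 + 421/150*e12 - 2939/500*e13 - 399/250*e23
Answer: 158/25 + 421/150*e12 - 2939/500*e13 - 399/250*e23


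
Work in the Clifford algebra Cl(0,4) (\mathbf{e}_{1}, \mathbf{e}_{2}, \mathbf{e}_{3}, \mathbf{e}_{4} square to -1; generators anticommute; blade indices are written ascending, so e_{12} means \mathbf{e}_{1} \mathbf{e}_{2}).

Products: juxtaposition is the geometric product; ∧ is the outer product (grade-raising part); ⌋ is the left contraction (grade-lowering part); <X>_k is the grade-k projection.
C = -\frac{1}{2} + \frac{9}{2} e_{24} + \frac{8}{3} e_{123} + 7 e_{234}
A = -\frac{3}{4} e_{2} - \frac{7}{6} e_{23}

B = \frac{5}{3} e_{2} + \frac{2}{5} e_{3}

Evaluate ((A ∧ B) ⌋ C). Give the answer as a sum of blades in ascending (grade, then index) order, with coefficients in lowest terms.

step 1: -\frac{3}{10} e_{23}
step 2: \frac{4}{5} e_{1} + \frac{21}{10} e_{4}
Answer: \frac{4}{5} e_{1} + \frac{21}{10} e_{4}


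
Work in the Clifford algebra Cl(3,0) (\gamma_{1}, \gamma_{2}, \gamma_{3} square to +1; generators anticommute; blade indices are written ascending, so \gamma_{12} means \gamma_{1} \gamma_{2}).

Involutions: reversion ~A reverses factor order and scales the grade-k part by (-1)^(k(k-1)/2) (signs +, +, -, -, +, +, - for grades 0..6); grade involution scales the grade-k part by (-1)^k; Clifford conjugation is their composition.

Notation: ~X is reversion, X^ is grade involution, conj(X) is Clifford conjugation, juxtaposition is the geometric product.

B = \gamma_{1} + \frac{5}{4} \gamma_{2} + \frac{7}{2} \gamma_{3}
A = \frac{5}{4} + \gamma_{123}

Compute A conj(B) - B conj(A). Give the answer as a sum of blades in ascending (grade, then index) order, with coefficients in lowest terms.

first term: -\frac{5}{4} \gamma_{1} - \frac{25}{16} \gamma_{2} - \frac{35}{8} \gamma_{3} - \frac{7}{2} \gamma_{12} + \frac{5}{4} \gamma_{13} - \gamma_{23}
second term: \frac{5}{4} \gamma_{1} + \frac{25}{16} \gamma_{2} + \frac{35}{8} \gamma_{3} + \frac{7}{2} \gamma_{12} - \frac{5}{4} \gamma_{13} + \gamma_{23}
Answer: -\frac{5}{2} \gamma_{1} - \frac{25}{8} \gamma_{2} - \frac{35}{4} \gamma_{3} - 7 \gamma_{12} + \frac{5}{2} \gamma_{13} - 2 \gamma_{23}
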